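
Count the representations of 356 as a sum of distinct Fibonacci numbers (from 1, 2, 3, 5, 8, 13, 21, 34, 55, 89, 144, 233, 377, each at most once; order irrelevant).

10

Starting from the Zeckendorf form and repeatedly splitting a term F_k into F_{k−1} + F_{k−2} (when neither is already used) reaches every representation.
356 = 233+89+34 = 233+89+21+13 = 233+89+21+8+5 = … (7 more), for 10 in all.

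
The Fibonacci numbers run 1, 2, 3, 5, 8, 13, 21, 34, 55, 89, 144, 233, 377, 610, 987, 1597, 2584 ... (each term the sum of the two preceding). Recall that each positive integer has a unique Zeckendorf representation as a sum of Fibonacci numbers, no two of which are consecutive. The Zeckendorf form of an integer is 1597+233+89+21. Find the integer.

1597+233+89+21 = 1940.

1940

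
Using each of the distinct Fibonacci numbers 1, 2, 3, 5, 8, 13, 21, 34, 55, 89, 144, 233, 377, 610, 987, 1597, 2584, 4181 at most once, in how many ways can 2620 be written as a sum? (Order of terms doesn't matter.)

Starting from the Zeckendorf form and repeatedly splitting a term F_k into F_{k−1} + F_{k−2} (when neither is already used) reaches every representation.
2620 = 2584+34+2 = 2584+21+13+2 = 1597+987+34+2 = … (12 more), for 15 in all.

15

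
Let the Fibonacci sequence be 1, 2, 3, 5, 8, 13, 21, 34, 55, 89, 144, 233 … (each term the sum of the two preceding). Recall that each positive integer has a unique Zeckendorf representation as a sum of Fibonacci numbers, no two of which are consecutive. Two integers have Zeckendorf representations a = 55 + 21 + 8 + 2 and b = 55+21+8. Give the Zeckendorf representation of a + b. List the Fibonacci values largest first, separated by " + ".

144 + 21 + 5

The two numbers are 86 and 84, so their sum is 170.
Repeatedly subtract the largest Fibonacci number that fits:
144 ≤ 170 < 233, so take 144; remainder 26
21 ≤ 26 < 34, so take 21; remainder 5
5 ≤ 5 < 8, so take 5; remainder 0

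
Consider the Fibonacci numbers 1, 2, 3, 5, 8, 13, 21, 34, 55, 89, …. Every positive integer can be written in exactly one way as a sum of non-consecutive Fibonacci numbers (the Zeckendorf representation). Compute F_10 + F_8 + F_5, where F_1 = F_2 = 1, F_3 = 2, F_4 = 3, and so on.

F_10 + F_8 + F_5 = 55 + 21 + 5 = 81.

81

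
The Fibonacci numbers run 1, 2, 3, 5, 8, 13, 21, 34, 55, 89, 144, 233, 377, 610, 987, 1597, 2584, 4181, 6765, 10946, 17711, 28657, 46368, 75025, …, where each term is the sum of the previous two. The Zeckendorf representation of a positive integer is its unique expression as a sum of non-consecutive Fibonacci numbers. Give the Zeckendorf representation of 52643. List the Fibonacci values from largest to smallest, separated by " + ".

Greedy algorithm:
subtract 46368 from 52643: 6275 remains
subtract 4181 from 6275: 2094 remains
subtract 1597 from 2094: 497 remains
subtract 377 from 497: 120 remains
subtract 89 from 120: 31 remains
subtract 21 from 31: 10 remains
subtract 8 from 10: 2 remains
subtract 2 from 2: 0 remains
So 52643 = 46368 + 4181 + 1597 + 377 + 89 + 21 + 8 + 2, with no two terms consecutive in the sequence.

46368 + 4181 + 1597 + 377 + 89 + 21 + 8 + 2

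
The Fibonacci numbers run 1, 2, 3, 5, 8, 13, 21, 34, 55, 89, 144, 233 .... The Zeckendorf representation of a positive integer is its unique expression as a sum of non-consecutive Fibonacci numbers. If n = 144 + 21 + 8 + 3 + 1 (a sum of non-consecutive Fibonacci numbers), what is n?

177

144 + 21 + 8 + 3 + 1 = 177.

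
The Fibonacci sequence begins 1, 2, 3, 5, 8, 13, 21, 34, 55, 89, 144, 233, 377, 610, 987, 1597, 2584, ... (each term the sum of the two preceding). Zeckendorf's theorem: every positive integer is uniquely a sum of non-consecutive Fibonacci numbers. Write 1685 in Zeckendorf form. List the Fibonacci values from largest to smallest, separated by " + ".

subtract 1597 from 1685: 88 remains
subtract 55 from 88: 33 remains
subtract 21 from 33: 12 remains
subtract 8 from 12: 4 remains
subtract 3 from 4: 1 remains
subtract 1 from 1: 0 remains
So 1685 = 1597 + 55 + 21 + 8 + 3 + 1, with no two terms consecutive in the sequence.

1597 + 55 + 21 + 8 + 3 + 1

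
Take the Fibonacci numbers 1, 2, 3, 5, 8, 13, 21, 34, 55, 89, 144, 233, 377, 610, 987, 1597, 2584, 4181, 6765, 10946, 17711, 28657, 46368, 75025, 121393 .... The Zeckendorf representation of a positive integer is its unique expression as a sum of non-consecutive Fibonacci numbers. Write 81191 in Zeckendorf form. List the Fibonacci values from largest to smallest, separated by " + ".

take 75025 (≤ 81191); 81191 − 75025 = 6166
take 4181 (≤ 6166); 6166 − 4181 = 1985
take 1597 (≤ 1985); 1985 − 1597 = 388
take 377 (≤ 388); 388 − 377 = 11
take 8 (≤ 11); 11 − 8 = 3
take 3 (≤ 3); 3 − 3 = 0
So 81191 = 75025 + 4181 + 1597 + 377 + 8 + 3, with no two terms consecutive in the sequence.

75025 + 4181 + 1597 + 377 + 8 + 3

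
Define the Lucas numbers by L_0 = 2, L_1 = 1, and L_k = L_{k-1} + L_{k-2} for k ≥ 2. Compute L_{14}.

843

Iterating the recurrence up to L_{10} = 123 and L_{9} = 76:
L_{11} = L_{10} + L_{9} = 123 + 76 = 199
L_{12} = L_{11} + L_{10} = 199 + 123 = 322
L_{13} = L_{12} + L_{11} = 322 + 199 = 521
L_{14} = L_{13} + L_{12} = 521 + 322 = 843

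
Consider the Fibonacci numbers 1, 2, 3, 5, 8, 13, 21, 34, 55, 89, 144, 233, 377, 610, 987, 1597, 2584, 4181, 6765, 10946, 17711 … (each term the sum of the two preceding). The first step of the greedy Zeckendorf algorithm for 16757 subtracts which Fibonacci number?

10946 ≤ 16757 < 17711, so the largest Fibonacci number not exceeding 16757 is 10946.

10946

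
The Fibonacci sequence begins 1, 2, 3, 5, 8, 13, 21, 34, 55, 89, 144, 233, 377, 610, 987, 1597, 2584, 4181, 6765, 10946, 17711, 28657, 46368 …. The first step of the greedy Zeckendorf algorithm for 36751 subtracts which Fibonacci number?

28657

28657 ≤ 36751 < 46368, so the largest Fibonacci number not exceeding 36751 is 28657.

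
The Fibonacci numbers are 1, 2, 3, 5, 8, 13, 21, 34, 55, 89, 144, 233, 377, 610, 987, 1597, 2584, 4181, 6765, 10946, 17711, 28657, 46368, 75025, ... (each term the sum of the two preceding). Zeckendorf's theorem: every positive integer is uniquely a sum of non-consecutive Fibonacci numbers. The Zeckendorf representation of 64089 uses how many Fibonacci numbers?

4

64089 − 46368 = 17721
17721 − 17711 = 10
10 − 8 = 2
2 − 2 = 0
64089 = 46368 + 17711 + 8 + 2, which has 4 terms.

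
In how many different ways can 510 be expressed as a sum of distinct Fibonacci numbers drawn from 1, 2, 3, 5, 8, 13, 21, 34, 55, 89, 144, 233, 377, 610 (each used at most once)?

Each representation comes from the Zeckendorf form by replacing some F_k with F_{k−1} + F_{k−2} where possible.
510 = 377+89+34+8+2 = 377+89+34+5+3+2 = 377+89+21+13+8+2 = … (9 more), for 12 in all.

12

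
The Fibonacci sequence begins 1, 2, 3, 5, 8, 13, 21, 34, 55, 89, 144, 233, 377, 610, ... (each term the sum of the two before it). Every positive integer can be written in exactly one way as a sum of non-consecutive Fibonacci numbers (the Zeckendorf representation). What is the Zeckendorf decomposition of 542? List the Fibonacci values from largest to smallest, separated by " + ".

Greedy algorithm:
subtract 377 from 542: 165 remains
subtract 144 from 165: 21 remains
subtract 21 from 21: 0 remains
So 542 = 377 + 144 + 21, with no two terms consecutive in the sequence.

377 + 144 + 21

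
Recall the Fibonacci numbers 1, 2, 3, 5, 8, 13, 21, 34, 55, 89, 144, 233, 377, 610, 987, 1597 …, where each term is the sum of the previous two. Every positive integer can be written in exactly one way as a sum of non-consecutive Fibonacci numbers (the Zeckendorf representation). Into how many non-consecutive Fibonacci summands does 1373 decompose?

Repeatedly subtract the largest Fibonacci number that fits:
subtract 987 from 1373: 386 remains
subtract 377 from 386: 9 remains
subtract 8 from 9: 1 remains
subtract 1 from 1: 0 remains
1373 = 987 + 377 + 8 + 1, which has 4 terms.

4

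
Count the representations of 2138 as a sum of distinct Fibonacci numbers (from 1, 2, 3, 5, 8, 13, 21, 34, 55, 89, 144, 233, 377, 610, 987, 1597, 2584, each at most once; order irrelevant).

10

Each representation comes from the Zeckendorf form by replacing some F_k with F_{k−1} + F_{k−2} where possible.
2138 = 1597+377+144+13+5+2 = 1597+377+89+55+13+5+2 = 987+610+377+144+13+5+2 = … (7 more), for 10 in all.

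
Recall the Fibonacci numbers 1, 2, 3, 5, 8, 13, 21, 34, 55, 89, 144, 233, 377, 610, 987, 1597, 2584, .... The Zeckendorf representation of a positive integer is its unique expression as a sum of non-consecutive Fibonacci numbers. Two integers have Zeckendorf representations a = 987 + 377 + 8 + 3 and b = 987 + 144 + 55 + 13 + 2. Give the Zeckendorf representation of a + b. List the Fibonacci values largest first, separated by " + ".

1597 + 610 + 233 + 89 + 34 + 13

The two numbers are 1375 and 1201, so their sum is 2576.
Repeatedly subtract the largest Fibonacci number that fits:
take 1597 (≤ 2576); 2576 − 1597 = 979
take 610 (≤ 979); 979 − 610 = 369
take 233 (≤ 369); 369 − 233 = 136
take 89 (≤ 136); 136 − 89 = 47
take 34 (≤ 47); 47 − 34 = 13
take 13 (≤ 13); 13 − 13 = 0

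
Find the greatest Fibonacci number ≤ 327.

233

233 ≤ 327 < 377, so the largest Fibonacci number not exceeding 327 is 233.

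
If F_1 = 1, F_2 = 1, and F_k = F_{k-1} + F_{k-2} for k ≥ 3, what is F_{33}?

Iterating the recurrence up to F_{25} = 75025 and F_{24} = 46368:
F_{26} = F_{25} + F_{24} = 75025 + 46368 = 121393
F_{27} = F_{26} + F_{25} = 121393 + 75025 = 196418
F_{28} = F_{27} + F_{26} = 196418 + 121393 = 317811
F_{29} = F_{28} + F_{27} = 317811 + 196418 = 514229
F_{30} = F_{29} + F_{28} = 514229 + 317811 = 832040
F_{31} = F_{30} + F_{29} = 832040 + 514229 = 1346269
F_{32} = F_{31} + F_{30} = 1346269 + 832040 = 2178309
F_{33} = F_{32} + F_{31} = 2178309 + 1346269 = 3524578

3524578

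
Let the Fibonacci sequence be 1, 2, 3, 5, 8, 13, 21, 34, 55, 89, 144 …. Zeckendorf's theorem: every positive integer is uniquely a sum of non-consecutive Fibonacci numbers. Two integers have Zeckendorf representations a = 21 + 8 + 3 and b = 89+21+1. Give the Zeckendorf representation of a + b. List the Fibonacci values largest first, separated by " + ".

The two numbers are 32 and 111, so their sum is 143.
Greedy algorithm:
take 89 (≤ 143); 143 − 89 = 54
take 34 (≤ 54); 54 − 34 = 20
take 13 (≤ 20); 20 − 13 = 7
take 5 (≤ 7); 7 − 5 = 2
take 2 (≤ 2); 2 − 2 = 0

89 + 34 + 13 + 5 + 2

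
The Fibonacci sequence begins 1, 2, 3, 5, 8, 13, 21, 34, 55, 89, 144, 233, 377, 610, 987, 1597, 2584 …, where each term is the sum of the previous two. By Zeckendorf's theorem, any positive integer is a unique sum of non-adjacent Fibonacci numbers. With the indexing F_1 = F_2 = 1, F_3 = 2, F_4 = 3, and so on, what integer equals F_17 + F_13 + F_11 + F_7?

1932

F_17 + F_13 + F_11 + F_7 = 1597 + 233 + 89 + 13 = 1932.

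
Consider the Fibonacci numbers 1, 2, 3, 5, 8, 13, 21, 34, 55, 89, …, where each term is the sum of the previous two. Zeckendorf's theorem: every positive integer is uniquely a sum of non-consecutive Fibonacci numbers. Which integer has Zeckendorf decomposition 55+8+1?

55+8+1 = 64.

64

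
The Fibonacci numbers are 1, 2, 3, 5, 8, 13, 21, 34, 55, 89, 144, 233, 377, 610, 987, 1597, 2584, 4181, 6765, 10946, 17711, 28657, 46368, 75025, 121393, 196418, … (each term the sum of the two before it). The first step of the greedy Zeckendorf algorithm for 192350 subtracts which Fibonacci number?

121393 ≤ 192350 < 196418, so the largest Fibonacci number not exceeding 192350 is 121393.

121393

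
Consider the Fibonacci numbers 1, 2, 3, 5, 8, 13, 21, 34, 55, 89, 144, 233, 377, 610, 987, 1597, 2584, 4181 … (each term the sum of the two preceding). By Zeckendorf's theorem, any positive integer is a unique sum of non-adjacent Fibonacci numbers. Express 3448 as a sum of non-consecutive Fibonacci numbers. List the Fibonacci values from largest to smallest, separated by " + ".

take 2584 (≤ 3448); 3448 − 2584 = 864
take 610 (≤ 864); 864 − 610 = 254
take 233 (≤ 254); 254 − 233 = 21
take 21 (≤ 21); 21 − 21 = 0
So 3448 = 2584 + 610 + 233 + 21, with no two terms consecutive in the sequence.

2584 + 610 + 233 + 21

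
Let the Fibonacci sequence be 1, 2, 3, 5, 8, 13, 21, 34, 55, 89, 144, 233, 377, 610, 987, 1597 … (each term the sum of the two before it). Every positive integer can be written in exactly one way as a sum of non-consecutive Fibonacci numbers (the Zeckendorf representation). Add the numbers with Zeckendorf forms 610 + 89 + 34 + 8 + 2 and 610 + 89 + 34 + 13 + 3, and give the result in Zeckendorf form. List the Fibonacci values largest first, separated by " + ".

987 + 377 + 89 + 34 + 5

The two numbers are 743 and 749, so their sum is 1492.
subtract 987 from 1492: 505 remains
subtract 377 from 505: 128 remains
subtract 89 from 128: 39 remains
subtract 34 from 39: 5 remains
subtract 5 from 5: 0 remains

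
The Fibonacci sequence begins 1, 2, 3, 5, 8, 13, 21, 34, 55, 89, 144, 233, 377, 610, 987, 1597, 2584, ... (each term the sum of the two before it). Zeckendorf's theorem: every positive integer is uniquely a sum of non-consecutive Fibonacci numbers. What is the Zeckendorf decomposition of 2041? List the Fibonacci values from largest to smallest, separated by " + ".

1597 + 377 + 55 + 8 + 3 + 1

subtract 1597 from 2041: 444 remains
subtract 377 from 444: 67 remains
subtract 55 from 67: 12 remains
subtract 8 from 12: 4 remains
subtract 3 from 4: 1 remains
subtract 1 from 1: 0 remains
So 2041 = 1597 + 377 + 55 + 8 + 3 + 1, with no two terms consecutive in the sequence.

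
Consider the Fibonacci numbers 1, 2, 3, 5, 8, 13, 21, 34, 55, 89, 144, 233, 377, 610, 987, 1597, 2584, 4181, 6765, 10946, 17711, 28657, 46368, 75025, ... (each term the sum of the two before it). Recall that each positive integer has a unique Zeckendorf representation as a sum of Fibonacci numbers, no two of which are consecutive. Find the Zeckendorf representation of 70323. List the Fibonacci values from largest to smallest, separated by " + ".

Greedy algorithm:
subtract 46368 from 70323: 23955 remains
subtract 17711 from 23955: 6244 remains
subtract 4181 from 6244: 2063 remains
subtract 1597 from 2063: 466 remains
subtract 377 from 466: 89 remains
subtract 89 from 89: 0 remains
So 70323 = 46368 + 17711 + 4181 + 1597 + 377 + 89, with no two terms consecutive in the sequence.

46368 + 17711 + 4181 + 1597 + 377 + 89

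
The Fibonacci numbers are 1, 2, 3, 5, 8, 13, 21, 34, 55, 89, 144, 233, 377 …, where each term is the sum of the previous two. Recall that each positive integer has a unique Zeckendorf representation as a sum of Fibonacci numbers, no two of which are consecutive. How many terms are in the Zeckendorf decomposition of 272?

3

Greedy algorithm:
take 233 (≤ 272); 272 − 233 = 39
take 34 (≤ 39); 39 − 34 = 5
take 5 (≤ 5); 5 − 5 = 0
272 = 233 + 34 + 5, which has 3 terms.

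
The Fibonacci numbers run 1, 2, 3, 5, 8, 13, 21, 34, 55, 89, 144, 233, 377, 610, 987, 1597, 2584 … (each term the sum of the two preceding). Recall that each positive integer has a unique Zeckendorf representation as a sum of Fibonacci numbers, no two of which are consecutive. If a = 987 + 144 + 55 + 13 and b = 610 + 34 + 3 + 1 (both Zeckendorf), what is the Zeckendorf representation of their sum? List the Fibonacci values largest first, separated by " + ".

The two numbers are 1199 and 648, so their sum is 1847.
Greedily peel off the largest Fibonacci term at each step:
1847: greatest Fibonacci not exceeding it is 1597, leaving 250
250: greatest Fibonacci not exceeding it is 233, leaving 17
17: greatest Fibonacci not exceeding it is 13, leaving 4
4: greatest Fibonacci not exceeding it is 3, leaving 1
1: greatest Fibonacci not exceeding it is 1, leaving 0

1597 + 233 + 13 + 3 + 1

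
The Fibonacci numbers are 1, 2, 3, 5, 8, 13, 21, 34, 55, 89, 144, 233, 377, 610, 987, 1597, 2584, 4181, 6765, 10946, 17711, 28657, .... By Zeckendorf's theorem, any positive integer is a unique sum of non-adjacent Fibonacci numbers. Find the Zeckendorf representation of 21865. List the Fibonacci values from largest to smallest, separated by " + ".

17711 + 2584 + 987 + 377 + 144 + 55 + 5 + 2

Repeatedly subtract the largest Fibonacci number that fits:
21865: greatest Fibonacci not exceeding it is 17711, leaving 4154
4154: greatest Fibonacci not exceeding it is 2584, leaving 1570
1570: greatest Fibonacci not exceeding it is 987, leaving 583
583: greatest Fibonacci not exceeding it is 377, leaving 206
206: greatest Fibonacci not exceeding it is 144, leaving 62
62: greatest Fibonacci not exceeding it is 55, leaving 7
7: greatest Fibonacci not exceeding it is 5, leaving 2
2: greatest Fibonacci not exceeding it is 2, leaving 0
So 21865 = 17711 + 2584 + 987 + 377 + 144 + 55 + 5 + 2, with no two terms consecutive in the sequence.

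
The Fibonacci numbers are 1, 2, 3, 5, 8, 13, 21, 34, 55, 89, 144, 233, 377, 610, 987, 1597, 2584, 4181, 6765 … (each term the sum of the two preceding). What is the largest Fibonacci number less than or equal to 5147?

4181

4181 ≤ 5147 < 6765, so the largest Fibonacci number not exceeding 5147 is 4181.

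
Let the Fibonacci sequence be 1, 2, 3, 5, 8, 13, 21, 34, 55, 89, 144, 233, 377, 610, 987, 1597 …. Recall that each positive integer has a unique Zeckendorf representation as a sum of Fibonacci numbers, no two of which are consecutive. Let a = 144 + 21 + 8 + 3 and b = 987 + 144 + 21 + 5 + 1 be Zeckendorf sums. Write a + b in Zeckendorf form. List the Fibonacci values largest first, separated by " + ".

987 + 233 + 89 + 21 + 3 + 1

The two numbers are 176 and 1158, so their sum is 1334.
1334 − 987 = 347
347 − 233 = 114
114 − 89 = 25
25 − 21 = 4
4 − 3 = 1
1 − 1 = 0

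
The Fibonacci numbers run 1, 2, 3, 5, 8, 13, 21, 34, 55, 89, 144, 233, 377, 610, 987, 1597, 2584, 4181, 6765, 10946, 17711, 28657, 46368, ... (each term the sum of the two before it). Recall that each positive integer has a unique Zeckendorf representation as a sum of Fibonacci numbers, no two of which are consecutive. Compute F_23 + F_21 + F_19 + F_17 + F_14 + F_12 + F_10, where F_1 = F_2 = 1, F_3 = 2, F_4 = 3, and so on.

45957

F_23 + F_21 + F_19 + F_17 + F_14 + F_12 + F_10 = 28657 + 10946 + 4181 + 1597 + 377 + 144 + 55 = 45957.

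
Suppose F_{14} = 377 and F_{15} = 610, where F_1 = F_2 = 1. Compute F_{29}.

514229

By F_{2k+1} = F_k² + F_{k+1}²: F_{29} = 377² + 610² = 142129 + 372100 = 514229.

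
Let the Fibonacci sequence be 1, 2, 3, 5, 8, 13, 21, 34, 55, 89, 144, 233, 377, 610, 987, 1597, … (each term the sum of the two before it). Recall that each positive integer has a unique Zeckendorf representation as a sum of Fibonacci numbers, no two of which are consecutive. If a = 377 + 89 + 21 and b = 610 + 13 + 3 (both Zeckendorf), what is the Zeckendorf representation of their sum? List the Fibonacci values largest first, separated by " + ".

The two numbers are 487 and 626, so their sum is 1113.
Greedy algorithm:
take 987 (≤ 1113); 1113 − 987 = 126
take 89 (≤ 126); 126 − 89 = 37
take 34 (≤ 37); 37 − 34 = 3
take 3 (≤ 3); 3 − 3 = 0

987 + 89 + 34 + 3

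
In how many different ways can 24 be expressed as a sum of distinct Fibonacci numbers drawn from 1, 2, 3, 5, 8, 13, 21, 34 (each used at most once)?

Starting from the Zeckendorf form and repeatedly splitting a term F_k into F_{k−1} + F_{k−2} (when neither is already used) reaches every representation.
24 = 21+3 = 21+2+1 = 13+8+3 = 13+8+2+1 = 13+5+3+2+1 — 5 representations.

5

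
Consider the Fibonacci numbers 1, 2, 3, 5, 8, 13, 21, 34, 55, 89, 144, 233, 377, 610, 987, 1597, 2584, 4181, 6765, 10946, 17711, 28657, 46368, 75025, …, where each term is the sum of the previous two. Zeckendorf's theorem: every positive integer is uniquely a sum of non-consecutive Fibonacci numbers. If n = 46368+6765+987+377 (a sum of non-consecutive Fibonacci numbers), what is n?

54497

46368+6765+987+377 = 54497.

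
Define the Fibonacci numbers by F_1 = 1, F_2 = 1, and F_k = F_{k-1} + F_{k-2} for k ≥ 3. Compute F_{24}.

Iterating the recurrence up to F_{19} = 4181 and F_{18} = 2584:
F_{20} = F_{19} + F_{18} = 4181 + 2584 = 6765
F_{21} = F_{20} + F_{19} = 6765 + 4181 = 10946
F_{22} = F_{21} + F_{20} = 10946 + 6765 = 17711
F_{23} = F_{22} + F_{21} = 17711 + 10946 = 28657
F_{24} = F_{23} + F_{22} = 28657 + 17711 = 46368

46368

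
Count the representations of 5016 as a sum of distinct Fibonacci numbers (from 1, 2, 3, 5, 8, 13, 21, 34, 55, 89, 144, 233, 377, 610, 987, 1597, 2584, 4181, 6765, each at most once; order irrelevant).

5016 = 4181+610+144+55+21+5 = 4181+610+144+55+21+3+2 = 4181+610+144+55+13+8+5 = 4181+377+233+144+55+21+5 = 4181+610+144+55+13+8+3+2 = … (35 more), for 40 in all.

40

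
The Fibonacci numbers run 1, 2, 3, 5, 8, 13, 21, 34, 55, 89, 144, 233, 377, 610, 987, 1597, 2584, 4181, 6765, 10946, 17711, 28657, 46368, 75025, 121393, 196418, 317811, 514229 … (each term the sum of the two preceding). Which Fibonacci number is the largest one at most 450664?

317811 ≤ 450664 < 514229, so the largest Fibonacci number not exceeding 450664 is 317811.

317811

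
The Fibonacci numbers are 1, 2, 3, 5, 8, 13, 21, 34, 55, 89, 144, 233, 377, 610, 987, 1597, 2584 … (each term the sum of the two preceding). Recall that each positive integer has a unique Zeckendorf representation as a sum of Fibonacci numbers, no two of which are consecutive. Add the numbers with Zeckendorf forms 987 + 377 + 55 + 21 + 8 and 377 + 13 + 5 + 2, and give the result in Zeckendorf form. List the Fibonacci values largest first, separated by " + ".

The two numbers are 1448 and 397, so their sum is 1845.
Greedy algorithm:
1845 − 1597 = 248
248 − 233 = 15
15 − 13 = 2
2 − 2 = 0

1597 + 233 + 13 + 2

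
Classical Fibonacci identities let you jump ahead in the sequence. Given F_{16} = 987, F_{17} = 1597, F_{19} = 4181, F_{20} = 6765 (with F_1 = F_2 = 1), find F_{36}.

By the addition formula F_{m+n} = F_m F_{n+1} + F_{m−1} F_n with m=20, n=16: F_{36} = 6765·1597 + 4181·987 = 10803705 + 4126647 = 14930352.

14930352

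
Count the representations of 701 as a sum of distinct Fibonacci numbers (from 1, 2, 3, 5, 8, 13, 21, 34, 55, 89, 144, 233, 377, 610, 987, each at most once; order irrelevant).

11

Starting from the Zeckendorf form and repeatedly splitting a term F_k into F_{k−1} + F_{k−2} (when neither is already used) reaches every representation.
701 = 610+89+2 = 610+55+34+2 = 377+233+89+2 = 610+55+21+13+2 = … (7 more), for 11 in all.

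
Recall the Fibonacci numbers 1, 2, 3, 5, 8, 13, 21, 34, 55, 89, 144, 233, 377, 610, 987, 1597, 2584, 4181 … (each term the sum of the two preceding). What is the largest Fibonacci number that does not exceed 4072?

2584

2584 ≤ 4072 < 4181, so the largest Fibonacci number not exceeding 4072 is 2584.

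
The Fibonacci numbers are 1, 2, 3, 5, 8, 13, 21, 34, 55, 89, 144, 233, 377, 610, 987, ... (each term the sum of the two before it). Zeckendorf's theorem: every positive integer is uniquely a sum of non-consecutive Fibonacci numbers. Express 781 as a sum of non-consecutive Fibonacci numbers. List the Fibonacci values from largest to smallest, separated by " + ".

610 + 144 + 21 + 5 + 1

largest Fibonacci ≤ 781 is 610; 781 − 610 = 171
largest Fibonacci ≤ 171 is 144; 171 − 144 = 27
largest Fibonacci ≤ 27 is 21; 27 − 21 = 6
largest Fibonacci ≤ 6 is 5; 6 − 5 = 1
largest Fibonacci ≤ 1 is 1; 1 − 1 = 0
So 781 = 610 + 144 + 21 + 5 + 1, with no two terms consecutive in the sequence.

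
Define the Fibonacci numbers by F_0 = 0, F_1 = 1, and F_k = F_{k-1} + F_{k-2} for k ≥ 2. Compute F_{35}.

Iterating the recurrence up to F_{30} = 832040 and F_{29} = 514229:
F_{31} = F_{30} + F_{29} = 832040 + 514229 = 1346269
F_{32} = F_{31} + F_{30} = 1346269 + 832040 = 2178309
F_{33} = F_{32} + F_{31} = 2178309 + 1346269 = 3524578
F_{34} = F_{33} + F_{32} = 3524578 + 2178309 = 5702887
F_{35} = F_{34} + F_{33} = 5702887 + 3524578 = 9227465

9227465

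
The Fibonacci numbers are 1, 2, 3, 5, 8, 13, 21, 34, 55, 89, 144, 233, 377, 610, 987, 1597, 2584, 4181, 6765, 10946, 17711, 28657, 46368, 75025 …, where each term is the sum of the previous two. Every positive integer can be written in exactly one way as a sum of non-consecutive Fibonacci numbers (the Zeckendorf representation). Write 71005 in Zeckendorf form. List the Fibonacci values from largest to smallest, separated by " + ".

Repeatedly subtract the largest Fibonacci number that fits:
subtract 46368 from 71005: 24637 remains
subtract 17711 from 24637: 6926 remains
subtract 6765 from 6926: 161 remains
subtract 144 from 161: 17 remains
subtract 13 from 17: 4 remains
subtract 3 from 4: 1 remains
subtract 1 from 1: 0 remains
So 71005 = 46368 + 17711 + 6765 + 144 + 13 + 3 + 1, with no two terms consecutive in the sequence.

46368 + 17711 + 6765 + 144 + 13 + 3 + 1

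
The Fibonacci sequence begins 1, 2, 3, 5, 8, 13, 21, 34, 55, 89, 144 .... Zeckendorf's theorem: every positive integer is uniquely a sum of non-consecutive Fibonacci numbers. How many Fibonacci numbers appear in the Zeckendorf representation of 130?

4

Repeatedly subtract the largest Fibonacci number that fits:
130 − 89 = 41
41 − 34 = 7
7 − 5 = 2
2 − 2 = 0
130 = 89 + 34 + 5 + 2, which has 4 terms.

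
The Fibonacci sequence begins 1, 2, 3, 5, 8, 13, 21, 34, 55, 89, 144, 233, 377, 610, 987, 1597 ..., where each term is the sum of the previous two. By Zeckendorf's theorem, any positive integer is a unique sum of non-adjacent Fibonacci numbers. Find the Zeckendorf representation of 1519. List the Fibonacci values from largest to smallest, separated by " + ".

subtract 987 from 1519: 532 remains
subtract 377 from 532: 155 remains
subtract 144 from 155: 11 remains
subtract 8 from 11: 3 remains
subtract 3 from 3: 0 remains
So 1519 = 987 + 377 + 144 + 8 + 3, with no two terms consecutive in the sequence.

987 + 377 + 144 + 8 + 3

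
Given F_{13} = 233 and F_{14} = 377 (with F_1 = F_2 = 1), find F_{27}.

By F_{2k+1} = F_k² + F_{k+1}²: F_{27} = 233² + 377² = 54289 + 142129 = 196418.

196418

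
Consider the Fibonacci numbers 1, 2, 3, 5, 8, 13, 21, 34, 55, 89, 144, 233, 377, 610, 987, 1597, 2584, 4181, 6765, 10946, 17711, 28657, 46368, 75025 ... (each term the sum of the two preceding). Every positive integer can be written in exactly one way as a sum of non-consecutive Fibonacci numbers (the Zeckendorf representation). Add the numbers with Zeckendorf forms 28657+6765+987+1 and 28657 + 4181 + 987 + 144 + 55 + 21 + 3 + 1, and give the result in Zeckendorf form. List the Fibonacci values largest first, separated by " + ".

46368 + 17711 + 4181 + 1597 + 377 + 144 + 55 + 21 + 5

The two numbers are 36410 and 34049, so their sum is 70459.
70459 − 46368 = 24091
24091 − 17711 = 6380
6380 − 4181 = 2199
2199 − 1597 = 602
602 − 377 = 225
225 − 144 = 81
81 − 55 = 26
26 − 21 = 5
5 − 5 = 0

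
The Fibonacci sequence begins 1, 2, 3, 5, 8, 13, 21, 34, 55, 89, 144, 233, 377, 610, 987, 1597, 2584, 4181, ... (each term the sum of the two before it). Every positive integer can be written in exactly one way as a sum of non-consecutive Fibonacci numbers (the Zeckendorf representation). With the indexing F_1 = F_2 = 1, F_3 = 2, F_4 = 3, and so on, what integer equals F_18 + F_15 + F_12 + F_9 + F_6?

F_18 + F_15 + F_12 + F_9 + F_6 = 2584 + 610 + 144 + 34 + 8 = 3380.

3380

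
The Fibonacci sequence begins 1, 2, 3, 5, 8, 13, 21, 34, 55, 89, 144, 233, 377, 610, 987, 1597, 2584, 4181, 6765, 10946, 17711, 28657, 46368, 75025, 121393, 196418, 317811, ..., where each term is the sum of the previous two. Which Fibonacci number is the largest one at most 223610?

196418 ≤ 223610 < 317811, so the largest Fibonacci number not exceeding 223610 is 196418.

196418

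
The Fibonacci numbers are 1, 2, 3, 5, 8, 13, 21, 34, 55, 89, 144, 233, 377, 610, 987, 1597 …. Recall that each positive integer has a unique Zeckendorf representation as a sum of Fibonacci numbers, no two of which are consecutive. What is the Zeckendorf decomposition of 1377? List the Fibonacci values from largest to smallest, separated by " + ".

987 + 377 + 13

take 987 (≤ 1377); 1377 − 987 = 390
take 377 (≤ 390); 390 − 377 = 13
take 13 (≤ 13); 13 − 13 = 0
So 1377 = 987 + 377 + 13, with no two terms consecutive in the sequence.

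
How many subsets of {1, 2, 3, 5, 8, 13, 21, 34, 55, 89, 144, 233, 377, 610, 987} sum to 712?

21

Each representation comes from the Zeckendorf form by replacing some F_k with F_{k−1} + F_{k−2} where possible.
712 = 610+89+13 = 610+89+8+5 = 610+55+34+13 = 377+233+89+13 = 610+89+8+3+2 = … (16 more), for 21 in all.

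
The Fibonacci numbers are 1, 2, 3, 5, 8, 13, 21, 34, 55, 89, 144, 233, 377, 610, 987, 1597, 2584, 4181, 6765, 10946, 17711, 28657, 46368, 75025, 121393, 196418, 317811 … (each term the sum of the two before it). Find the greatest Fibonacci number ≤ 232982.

196418 ≤ 232982 < 317811, so the largest Fibonacci number not exceeding 232982 is 196418.

196418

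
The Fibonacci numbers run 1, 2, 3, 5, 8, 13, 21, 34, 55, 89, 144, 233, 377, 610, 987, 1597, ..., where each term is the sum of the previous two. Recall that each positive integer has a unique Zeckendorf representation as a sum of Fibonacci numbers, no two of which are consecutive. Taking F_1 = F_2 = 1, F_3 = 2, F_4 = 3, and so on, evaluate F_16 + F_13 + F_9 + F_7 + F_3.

F_16 + F_13 + F_9 + F_7 + F_3 = 987 + 233 + 34 + 13 + 2 = 1269.

1269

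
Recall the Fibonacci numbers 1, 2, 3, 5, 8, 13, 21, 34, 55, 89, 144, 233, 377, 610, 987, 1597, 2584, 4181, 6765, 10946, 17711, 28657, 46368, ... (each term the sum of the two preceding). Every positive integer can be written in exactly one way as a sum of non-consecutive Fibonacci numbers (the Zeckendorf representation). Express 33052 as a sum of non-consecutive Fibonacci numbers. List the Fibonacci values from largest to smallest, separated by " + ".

28657 + 4181 + 144 + 55 + 13 + 2

take 28657 (≤ 33052); 33052 − 28657 = 4395
take 4181 (≤ 4395); 4395 − 4181 = 214
take 144 (≤ 214); 214 − 144 = 70
take 55 (≤ 70); 70 − 55 = 15
take 13 (≤ 15); 15 − 13 = 2
take 2 (≤ 2); 2 − 2 = 0
So 33052 = 28657 + 4181 + 144 + 55 + 13 + 2, with no two terms consecutive in the sequence.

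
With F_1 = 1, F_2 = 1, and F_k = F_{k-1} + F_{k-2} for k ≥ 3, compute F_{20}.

Iterating the recurrence up to F_{14} = 377 and F_{13} = 233:
F_{15} = F_{14} + F_{13} = 377 + 233 = 610
F_{16} = F_{15} + F_{14} = 610 + 377 = 987
F_{17} = F_{16} + F_{15} = 987 + 610 = 1597
F_{18} = F_{17} + F_{16} = 1597 + 987 = 2584
F_{19} = F_{18} + F_{17} = 2584 + 1597 = 4181
F_{20} = F_{19} + F_{18} = 4181 + 2584 = 6765

6765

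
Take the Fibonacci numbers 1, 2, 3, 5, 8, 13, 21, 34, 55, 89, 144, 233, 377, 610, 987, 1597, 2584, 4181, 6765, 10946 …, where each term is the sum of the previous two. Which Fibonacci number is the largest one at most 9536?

6765 ≤ 9536 < 10946, so the largest Fibonacci number not exceeding 9536 is 6765.

6765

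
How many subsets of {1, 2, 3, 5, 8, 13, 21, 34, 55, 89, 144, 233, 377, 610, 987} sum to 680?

12

Starting from the Zeckendorf form and repeatedly splitting a term F_k into F_{k−1} + F_{k−2} (when neither is already used) reaches every representation.
680 = 610+55+13+2 = 610+55+8+5+2 = 610+34+21+13+2 = … (9 more), for 12 in all.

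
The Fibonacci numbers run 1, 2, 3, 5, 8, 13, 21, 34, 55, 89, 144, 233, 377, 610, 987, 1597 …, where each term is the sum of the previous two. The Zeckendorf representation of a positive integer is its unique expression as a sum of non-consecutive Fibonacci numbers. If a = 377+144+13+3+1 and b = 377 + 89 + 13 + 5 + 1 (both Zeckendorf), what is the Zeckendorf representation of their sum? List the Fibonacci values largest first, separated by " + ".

The two numbers are 538 and 485, so their sum is 1023.
Repeatedly subtract the largest Fibonacci number that fits:
987 ≤ 1023 < 1597, so take 987; remainder 36
34 ≤ 36 < 55, so take 34; remainder 2
2 ≤ 2 < 3, so take 2; remainder 0

987 + 34 + 2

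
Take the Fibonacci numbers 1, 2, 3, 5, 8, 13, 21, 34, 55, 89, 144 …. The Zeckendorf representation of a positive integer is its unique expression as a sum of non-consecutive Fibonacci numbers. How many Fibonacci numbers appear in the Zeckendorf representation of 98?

Greedily peel off the largest Fibonacci term at each step:
89 ≤ 98 < 144, so take 89; remainder 9
8 ≤ 9 < 13, so take 8; remainder 1
1 ≤ 1 < 2, so take 1; remainder 0
98 = 89 + 8 + 1, which has 3 terms.

3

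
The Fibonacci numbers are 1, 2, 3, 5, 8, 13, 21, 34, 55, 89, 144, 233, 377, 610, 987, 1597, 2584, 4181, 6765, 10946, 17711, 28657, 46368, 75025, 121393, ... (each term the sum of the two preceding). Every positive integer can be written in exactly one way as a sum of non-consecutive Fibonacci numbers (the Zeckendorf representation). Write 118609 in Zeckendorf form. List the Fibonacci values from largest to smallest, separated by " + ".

75025 + 28657 + 10946 + 2584 + 987 + 377 + 21 + 8 + 3 + 1

Repeatedly subtract the largest Fibonacci number that fits:
118609 − 75025 = 43584
43584 − 28657 = 14927
14927 − 10946 = 3981
3981 − 2584 = 1397
1397 − 987 = 410
410 − 377 = 33
33 − 21 = 12
12 − 8 = 4
4 − 3 = 1
1 − 1 = 0
So 118609 = 75025 + 28657 + 10946 + 2584 + 987 + 377 + 21 + 8 + 3 + 1, with no two terms consecutive in the sequence.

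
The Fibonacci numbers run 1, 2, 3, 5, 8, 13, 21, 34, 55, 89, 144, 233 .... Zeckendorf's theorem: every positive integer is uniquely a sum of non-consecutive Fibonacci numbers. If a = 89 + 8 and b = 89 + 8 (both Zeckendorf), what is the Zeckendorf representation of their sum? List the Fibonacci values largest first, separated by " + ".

The two numbers are 97 and 97, so their sum is 194.
subtract 144 from 194: 50 remains
subtract 34 from 50: 16 remains
subtract 13 from 16: 3 remains
subtract 3 from 3: 0 remains

144 + 34 + 13 + 3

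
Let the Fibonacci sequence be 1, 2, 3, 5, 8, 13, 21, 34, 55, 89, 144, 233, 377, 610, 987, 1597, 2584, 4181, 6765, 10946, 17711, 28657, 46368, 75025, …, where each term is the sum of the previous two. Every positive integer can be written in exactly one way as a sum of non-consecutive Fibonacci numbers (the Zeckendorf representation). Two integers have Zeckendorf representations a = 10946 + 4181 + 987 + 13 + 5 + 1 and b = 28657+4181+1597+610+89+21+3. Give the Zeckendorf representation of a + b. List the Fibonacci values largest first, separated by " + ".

46368 + 4181 + 610 + 89 + 34 + 8 + 1

The two numbers are 16133 and 35158, so their sum is 51291.
Greedy algorithm:
51291: greatest Fibonacci not exceeding it is 46368, leaving 4923
4923: greatest Fibonacci not exceeding it is 4181, leaving 742
742: greatest Fibonacci not exceeding it is 610, leaving 132
132: greatest Fibonacci not exceeding it is 89, leaving 43
43: greatest Fibonacci not exceeding it is 34, leaving 9
9: greatest Fibonacci not exceeding it is 8, leaving 1
1: greatest Fibonacci not exceeding it is 1, leaving 0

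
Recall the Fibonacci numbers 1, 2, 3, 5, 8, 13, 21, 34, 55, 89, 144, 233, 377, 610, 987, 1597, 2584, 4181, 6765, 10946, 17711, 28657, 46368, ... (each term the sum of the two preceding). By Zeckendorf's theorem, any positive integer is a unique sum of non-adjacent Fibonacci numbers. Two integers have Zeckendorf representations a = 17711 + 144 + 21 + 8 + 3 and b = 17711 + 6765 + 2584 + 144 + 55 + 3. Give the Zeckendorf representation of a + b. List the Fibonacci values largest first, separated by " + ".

28657 + 10946 + 4181 + 987 + 377 + 1

The two numbers are 17887 and 27262, so their sum is 45149.
45149 − 28657 = 16492
16492 − 10946 = 5546
5546 − 4181 = 1365
1365 − 987 = 378
378 − 377 = 1
1 − 1 = 0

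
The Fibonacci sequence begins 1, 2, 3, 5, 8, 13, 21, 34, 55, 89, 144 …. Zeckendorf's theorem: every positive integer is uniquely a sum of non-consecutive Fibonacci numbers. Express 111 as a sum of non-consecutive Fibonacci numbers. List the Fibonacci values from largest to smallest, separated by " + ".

89 + 21 + 1

Greedily peel off the largest Fibonacci term at each step:
89 ≤ 111 < 144, so take 89; remainder 22
21 ≤ 22 < 34, so take 21; remainder 1
1 ≤ 1 < 2, so take 1; remainder 0
So 111 = 89 + 21 + 1, with no two terms consecutive in the sequence.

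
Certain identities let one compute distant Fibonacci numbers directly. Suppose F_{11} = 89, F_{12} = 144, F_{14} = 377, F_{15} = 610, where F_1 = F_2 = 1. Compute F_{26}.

121393

By the addition formula F_{m+n} = F_m F_{n+1} + F_{m−1} F_n with m=15, n=11: F_{26} = 610·144 + 377·89 = 87840 + 33553 = 121393.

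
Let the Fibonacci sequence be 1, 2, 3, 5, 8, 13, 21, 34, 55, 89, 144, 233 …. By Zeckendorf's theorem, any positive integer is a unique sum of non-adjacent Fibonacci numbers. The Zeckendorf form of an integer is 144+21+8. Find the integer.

173

144+21+8 = 173.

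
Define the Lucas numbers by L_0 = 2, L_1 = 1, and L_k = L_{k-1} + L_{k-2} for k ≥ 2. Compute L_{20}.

Iterating the recurrence up to L_{13} = 521 and L_{12} = 322:
L_{14} = L_{13} + L_{12} = 521 + 322 = 843
L_{15} = L_{14} + L_{13} = 843 + 521 = 1364
L_{16} = L_{15} + L_{14} = 1364 + 843 = 2207
L_{17} = L_{16} + L_{15} = 2207 + 1364 = 3571
L_{18} = L_{17} + L_{16} = 3571 + 2207 = 5778
L_{19} = L_{18} + L_{17} = 5778 + 3571 = 9349
L_{20} = L_{19} + L_{18} = 9349 + 5778 = 15127

15127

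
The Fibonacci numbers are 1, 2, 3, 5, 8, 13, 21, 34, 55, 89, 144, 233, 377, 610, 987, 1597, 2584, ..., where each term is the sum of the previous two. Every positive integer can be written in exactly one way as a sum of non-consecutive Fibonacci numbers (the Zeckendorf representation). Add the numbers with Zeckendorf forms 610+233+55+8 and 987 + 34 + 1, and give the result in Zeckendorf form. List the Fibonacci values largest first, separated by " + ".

The two numbers are 906 and 1022, so their sum is 1928.
1928: greatest Fibonacci not exceeding it is 1597, leaving 331
331: greatest Fibonacci not exceeding it is 233, leaving 98
98: greatest Fibonacci not exceeding it is 89, leaving 9
9: greatest Fibonacci not exceeding it is 8, leaving 1
1: greatest Fibonacci not exceeding it is 1, leaving 0

1597 + 233 + 89 + 8 + 1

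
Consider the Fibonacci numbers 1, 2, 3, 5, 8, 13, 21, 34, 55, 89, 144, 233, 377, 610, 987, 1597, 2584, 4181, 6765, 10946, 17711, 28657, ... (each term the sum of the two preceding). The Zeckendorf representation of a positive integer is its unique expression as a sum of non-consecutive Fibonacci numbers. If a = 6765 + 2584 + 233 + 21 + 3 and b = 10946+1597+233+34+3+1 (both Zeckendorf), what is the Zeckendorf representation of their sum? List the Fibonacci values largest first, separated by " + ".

The two numbers are 9606 and 12814, so their sum is 22420.
Greedily peel off the largest Fibonacci term at each step:
take 17711 (≤ 22420); 22420 − 17711 = 4709
take 4181 (≤ 4709); 4709 − 4181 = 528
take 377 (≤ 528); 528 − 377 = 151
take 144 (≤ 151); 151 − 144 = 7
take 5 (≤ 7); 7 − 5 = 2
take 2 (≤ 2); 2 − 2 = 0

17711 + 4181 + 377 + 144 + 5 + 2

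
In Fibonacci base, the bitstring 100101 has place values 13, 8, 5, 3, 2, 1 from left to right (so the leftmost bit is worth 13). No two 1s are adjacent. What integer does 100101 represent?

Summing the place values of the 1 bits: 13 + 3 + 1 = 17.

17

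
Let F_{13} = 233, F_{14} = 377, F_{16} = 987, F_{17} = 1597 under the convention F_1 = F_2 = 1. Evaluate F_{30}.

832040

By the addition formula F_{m+n} = F_m F_{n+1} + F_{m−1} F_n with m=17, n=13: F_{30} = 1597·377 + 987·233 = 602069 + 229971 = 832040.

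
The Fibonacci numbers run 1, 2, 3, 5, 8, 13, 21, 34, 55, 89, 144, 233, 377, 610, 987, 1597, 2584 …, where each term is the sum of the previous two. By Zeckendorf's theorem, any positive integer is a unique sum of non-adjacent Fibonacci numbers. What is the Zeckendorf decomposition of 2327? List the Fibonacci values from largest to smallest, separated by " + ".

1597 ≤ 2327 < 2584, so take 1597; remainder 730
610 ≤ 730 < 987, so take 610; remainder 120
89 ≤ 120 < 144, so take 89; remainder 31
21 ≤ 31 < 34, so take 21; remainder 10
8 ≤ 10 < 13, so take 8; remainder 2
2 ≤ 2 < 3, so take 2; remainder 0
So 2327 = 1597 + 610 + 89 + 21 + 8 + 2, with no two terms consecutive in the sequence.

1597 + 610 + 89 + 21 + 8 + 2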